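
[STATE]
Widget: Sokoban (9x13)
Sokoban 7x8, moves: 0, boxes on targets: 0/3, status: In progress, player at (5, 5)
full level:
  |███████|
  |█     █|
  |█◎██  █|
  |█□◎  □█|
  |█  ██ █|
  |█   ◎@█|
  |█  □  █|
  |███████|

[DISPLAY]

███████  
█     █  
█◎██  █  
█□◎  □█  
█  ██ █  
█   ◎@█  
█  □  █  
███████  
Moves: 0 
         
         
         
         


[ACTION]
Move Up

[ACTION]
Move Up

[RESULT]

███████  
█     █  
█◎██ □█  
█□◎  @█  
█  ██ █  
█   ◎ █  
█  □  █  
███████  
Moves: 2 
         
         
         
         


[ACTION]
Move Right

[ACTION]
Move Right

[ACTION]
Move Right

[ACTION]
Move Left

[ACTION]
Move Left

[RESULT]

███████  
█     █  
█◎██ □█  
█□◎@  █  
█  ██ █  
█   ◎ █  
█  □  █  
███████  
Moves: 4 
         
         
         
         


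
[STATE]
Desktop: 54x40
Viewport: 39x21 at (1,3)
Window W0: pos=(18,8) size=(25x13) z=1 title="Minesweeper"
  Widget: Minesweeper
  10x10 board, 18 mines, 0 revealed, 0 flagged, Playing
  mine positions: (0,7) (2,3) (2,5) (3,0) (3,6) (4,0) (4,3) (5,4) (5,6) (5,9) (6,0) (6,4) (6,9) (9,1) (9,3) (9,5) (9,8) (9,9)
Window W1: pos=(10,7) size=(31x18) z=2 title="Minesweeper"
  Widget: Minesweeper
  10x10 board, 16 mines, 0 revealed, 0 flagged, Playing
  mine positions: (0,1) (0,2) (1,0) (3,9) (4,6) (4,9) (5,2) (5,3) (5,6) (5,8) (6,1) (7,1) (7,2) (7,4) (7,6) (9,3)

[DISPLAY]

                                       
                                       
                                       
                                       
         ┏━━━━━━━━━━━━━━━━━━━━━━━━━━━━━
         ┃ Minesweeper                 
         ┠─────────────────────────────
         ┃■■■■■■■■■■                   
         ┃■■■■■■■■■■                   
         ┃■■■■■■■■■■                   
         ┃■■■■■■■■■■                   
         ┃■■■■■■■■■■                   
         ┃■■■■■■■■■■                   
         ┃■■■■■■■■■■                   
         ┃■■■■■■■■■■                   
         ┃■■■■■■■■■■                   
         ┃■■■■■■■■■■                   
         ┃                             
         ┃                             
         ┃                             
         ┃                             


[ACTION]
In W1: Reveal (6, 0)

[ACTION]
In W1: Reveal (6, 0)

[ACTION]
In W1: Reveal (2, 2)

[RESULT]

                                       
                                       
                                       
                                       
         ┏━━━━━━━━━━━━━━━━━━━━━━━━━━━━━
         ┃ Minesweeper                 
         ┠─────────────────────────────
         ┃■■■1                         
         ┃■321                         
         ┃11      11                   
         ┃     1112■                   
         ┃ 12212■■■■                   
         ┃12■■■■■■■■                   
         ┃2■■■■■■■■■                   
         ┃■■■■■■■■■■                   
         ┃■■■■■■■■■■                   
         ┃■■■■■■■■■■                   
         ┃                             
         ┃                             
         ┃                             
         ┃                             


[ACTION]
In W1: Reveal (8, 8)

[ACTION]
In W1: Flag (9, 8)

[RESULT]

                                       
                                       
                                       
                                       
         ┏━━━━━━━━━━━━━━━━━━━━━━━━━━━━━
         ┃ Minesweeper                 
         ┠─────────────────────────────
         ┃■■■1                         
         ┃■321                         
         ┃11      11                   
         ┃     1112■                   
         ┃ 12212■■■■                   
         ┃12■■■■■■■■                   
         ┃2■■■■■■311                   
         ┃■■■■■■■1                     
         ┃■■■■2211                     
         ┃■■■■1                        
         ┃                             
         ┃                             
         ┃                             
         ┃                             


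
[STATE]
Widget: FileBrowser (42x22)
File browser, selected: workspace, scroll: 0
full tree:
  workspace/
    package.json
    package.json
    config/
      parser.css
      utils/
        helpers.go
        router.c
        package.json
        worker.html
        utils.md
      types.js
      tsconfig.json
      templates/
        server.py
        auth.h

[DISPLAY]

> [-] workspace/                          
    package.json                          
    package.json                          
    [+] config/                           
                                          
                                          
                                          
                                          
                                          
                                          
                                          
                                          
                                          
                                          
                                          
                                          
                                          
                                          
                                          
                                          
                                          
                                          


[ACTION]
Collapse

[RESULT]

> [+] workspace/                          
                                          
                                          
                                          
                                          
                                          
                                          
                                          
                                          
                                          
                                          
                                          
                                          
                                          
                                          
                                          
                                          
                                          
                                          
                                          
                                          
                                          


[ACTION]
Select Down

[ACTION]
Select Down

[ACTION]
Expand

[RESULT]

> [-] workspace/                          
    package.json                          
    package.json                          
    [+] config/                           
                                          
                                          
                                          
                                          
                                          
                                          
                                          
                                          
                                          
                                          
                                          
                                          
                                          
                                          
                                          
                                          
                                          
                                          


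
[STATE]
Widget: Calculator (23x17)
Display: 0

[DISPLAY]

                      0
┌───┬───┬───┬───┐      
│ 7 │ 8 │ 9 │ ÷ │      
├───┼───┼───┼───┤      
│ 4 │ 5 │ 6 │ × │      
├───┼───┼───┼───┤      
│ 1 │ 2 │ 3 │ - │      
├───┼───┼───┼───┤      
│ 0 │ . │ = │ + │      
├───┼───┼───┼───┤      
│ C │ MC│ MR│ M+│      
└───┴───┴───┴───┘      
                       
                       
                       
                       
                       


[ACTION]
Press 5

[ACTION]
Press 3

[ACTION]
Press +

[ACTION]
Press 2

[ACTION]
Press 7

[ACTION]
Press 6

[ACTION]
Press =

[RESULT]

                    329
┌───┬───┬───┬───┐      
│ 7 │ 8 │ 9 │ ÷ │      
├───┼───┼───┼───┤      
│ 4 │ 5 │ 6 │ × │      
├───┼───┼───┼───┤      
│ 1 │ 2 │ 3 │ - │      
├───┼───┼───┼───┤      
│ 0 │ . │ = │ + │      
├───┼───┼───┼───┤      
│ C │ MC│ MR│ M+│      
└───┴───┴───┴───┘      
                       
                       
                       
                       
                       


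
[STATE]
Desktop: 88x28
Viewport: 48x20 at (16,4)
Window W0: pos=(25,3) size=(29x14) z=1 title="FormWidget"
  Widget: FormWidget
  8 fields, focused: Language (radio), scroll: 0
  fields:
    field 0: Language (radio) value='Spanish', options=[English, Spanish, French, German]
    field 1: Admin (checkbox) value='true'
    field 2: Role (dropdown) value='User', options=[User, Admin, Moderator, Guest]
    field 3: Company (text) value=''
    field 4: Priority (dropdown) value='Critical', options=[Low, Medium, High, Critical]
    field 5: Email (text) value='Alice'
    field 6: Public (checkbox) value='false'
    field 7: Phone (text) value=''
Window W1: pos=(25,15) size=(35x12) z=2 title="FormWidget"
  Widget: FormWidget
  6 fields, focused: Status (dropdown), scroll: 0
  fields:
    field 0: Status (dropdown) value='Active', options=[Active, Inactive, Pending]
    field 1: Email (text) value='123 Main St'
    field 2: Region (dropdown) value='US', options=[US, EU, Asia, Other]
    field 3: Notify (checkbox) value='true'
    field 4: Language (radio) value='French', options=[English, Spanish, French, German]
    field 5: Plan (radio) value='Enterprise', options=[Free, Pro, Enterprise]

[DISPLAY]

         ┃ FormWidget                ┃          
         ┠───────────────────────────┨          
         ┃> Language:   ( ) English  ┃          
         ┃  Admin:      [x]          ┃          
         ┃  Role:       [User      ▼]┃          
         ┃  Company:    [           ]┃          
         ┃  Priority:   [Critical  ▼]┃          
         ┃  Email:      [Alice      ]┃          
         ┃  Public:     [ ]          ┃          
         ┃  Phone:      [           ]┃          
         ┃                           ┃          
         ┏━━━━━━━━━━━━━━━━━━━━━━━━━━━━━━━━━┓    
         ┃ FormWidget                      ┃    
         ┠─────────────────────────────────┨    
         ┃> Status:     [Active          ▼]┃    
         ┃  Email:      [123 Main St      ]┃    
         ┃  Region:     [US              ▼]┃    
         ┃  Notify:     [x]                ┃    
         ┃  Language:   ( ) English  ( ) Sp┃    
         ┃  Plan:       ( ) Free  ( ) Pro  ┃    


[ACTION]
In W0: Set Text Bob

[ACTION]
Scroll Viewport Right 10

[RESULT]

 FormWidget                ┃                    
───────────────────────────┨                    
> Language:   ( ) English  ┃                    
  Admin:      [x]          ┃                    
  Role:       [User      ▼]┃                    
  Company:    [           ]┃                    
  Priority:   [Critical  ▼]┃                    
  Email:      [Alice      ]┃                    
  Public:     [ ]          ┃                    
  Phone:      [           ]┃                    
                           ┃                    
━━━━━━━━━━━━━━━━━━━━━━━━━━━━━━━━━┓              
 FormWidget                      ┃              
─────────────────────────────────┨              
> Status:     [Active          ▼]┃              
  Email:      [123 Main St      ]┃              
  Region:     [US              ▼]┃              
  Notify:     [x]                ┃              
  Language:   ( ) English  ( ) Sp┃              
  Plan:       ( ) Free  ( ) Pro  ┃              


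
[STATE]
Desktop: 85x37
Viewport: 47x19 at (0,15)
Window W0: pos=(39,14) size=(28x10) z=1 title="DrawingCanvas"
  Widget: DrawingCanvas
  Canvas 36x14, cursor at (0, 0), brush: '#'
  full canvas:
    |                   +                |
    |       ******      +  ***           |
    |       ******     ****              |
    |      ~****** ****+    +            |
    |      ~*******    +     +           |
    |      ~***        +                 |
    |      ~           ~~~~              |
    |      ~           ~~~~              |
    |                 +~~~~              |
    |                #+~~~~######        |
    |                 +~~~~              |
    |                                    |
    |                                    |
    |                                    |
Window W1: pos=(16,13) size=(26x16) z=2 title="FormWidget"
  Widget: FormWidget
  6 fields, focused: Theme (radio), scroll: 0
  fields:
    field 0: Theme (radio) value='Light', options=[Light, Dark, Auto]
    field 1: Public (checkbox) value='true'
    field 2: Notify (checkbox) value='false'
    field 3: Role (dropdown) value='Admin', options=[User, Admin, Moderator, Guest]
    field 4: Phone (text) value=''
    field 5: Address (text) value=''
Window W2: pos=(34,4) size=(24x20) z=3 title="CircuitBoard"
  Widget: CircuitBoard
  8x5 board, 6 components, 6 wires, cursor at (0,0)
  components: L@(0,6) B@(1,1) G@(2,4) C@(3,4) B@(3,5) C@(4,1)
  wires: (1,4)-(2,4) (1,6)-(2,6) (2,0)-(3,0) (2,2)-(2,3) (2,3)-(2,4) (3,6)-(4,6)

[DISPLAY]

                ┠─────────────────┃            
                ┃> Theme:      (●)┃4       C   
                ┃  Public:     [x]┃Cursor: (0,0
                ┃  Notify:     [ ]┃            
                ┃  Role:       [Ad┃            
                ┃  Phone:      [  ┃            
                ┃  Address:    [  ┃            
                ┃                 ┃            
                ┃                 ┗━━━━━━━━━━━━
                ┃                        ┃     
                ┃                        ┃     
                ┃                        ┃     
                ┃                        ┃     
                ┗━━━━━━━━━━━━━━━━━━━━━━━━┛     
                                               
                                               
                                               
                                               
                                               


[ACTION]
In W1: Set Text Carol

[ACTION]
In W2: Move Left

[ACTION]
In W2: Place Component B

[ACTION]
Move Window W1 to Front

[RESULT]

                ┠────────────────────────┨     
                ┃> Theme:      (●) Light ┃ C   
                ┃  Public:     [x]       ┃ (0,0
                ┃  Notify:     [ ]       ┃     
                ┃  Role:       [Admin  ▼]┃     
                ┃  Phone:      [        ]┃     
                ┃  Address:    [        ]┃     
                ┃                        ┃     
                ┃                        ┃━━━━━
                ┃                        ┃     
                ┃                        ┃     
                ┃                        ┃     
                ┃                        ┃     
                ┗━━━━━━━━━━━━━━━━━━━━━━━━┛     
                                               
                                               
                                               
                                               
                                               


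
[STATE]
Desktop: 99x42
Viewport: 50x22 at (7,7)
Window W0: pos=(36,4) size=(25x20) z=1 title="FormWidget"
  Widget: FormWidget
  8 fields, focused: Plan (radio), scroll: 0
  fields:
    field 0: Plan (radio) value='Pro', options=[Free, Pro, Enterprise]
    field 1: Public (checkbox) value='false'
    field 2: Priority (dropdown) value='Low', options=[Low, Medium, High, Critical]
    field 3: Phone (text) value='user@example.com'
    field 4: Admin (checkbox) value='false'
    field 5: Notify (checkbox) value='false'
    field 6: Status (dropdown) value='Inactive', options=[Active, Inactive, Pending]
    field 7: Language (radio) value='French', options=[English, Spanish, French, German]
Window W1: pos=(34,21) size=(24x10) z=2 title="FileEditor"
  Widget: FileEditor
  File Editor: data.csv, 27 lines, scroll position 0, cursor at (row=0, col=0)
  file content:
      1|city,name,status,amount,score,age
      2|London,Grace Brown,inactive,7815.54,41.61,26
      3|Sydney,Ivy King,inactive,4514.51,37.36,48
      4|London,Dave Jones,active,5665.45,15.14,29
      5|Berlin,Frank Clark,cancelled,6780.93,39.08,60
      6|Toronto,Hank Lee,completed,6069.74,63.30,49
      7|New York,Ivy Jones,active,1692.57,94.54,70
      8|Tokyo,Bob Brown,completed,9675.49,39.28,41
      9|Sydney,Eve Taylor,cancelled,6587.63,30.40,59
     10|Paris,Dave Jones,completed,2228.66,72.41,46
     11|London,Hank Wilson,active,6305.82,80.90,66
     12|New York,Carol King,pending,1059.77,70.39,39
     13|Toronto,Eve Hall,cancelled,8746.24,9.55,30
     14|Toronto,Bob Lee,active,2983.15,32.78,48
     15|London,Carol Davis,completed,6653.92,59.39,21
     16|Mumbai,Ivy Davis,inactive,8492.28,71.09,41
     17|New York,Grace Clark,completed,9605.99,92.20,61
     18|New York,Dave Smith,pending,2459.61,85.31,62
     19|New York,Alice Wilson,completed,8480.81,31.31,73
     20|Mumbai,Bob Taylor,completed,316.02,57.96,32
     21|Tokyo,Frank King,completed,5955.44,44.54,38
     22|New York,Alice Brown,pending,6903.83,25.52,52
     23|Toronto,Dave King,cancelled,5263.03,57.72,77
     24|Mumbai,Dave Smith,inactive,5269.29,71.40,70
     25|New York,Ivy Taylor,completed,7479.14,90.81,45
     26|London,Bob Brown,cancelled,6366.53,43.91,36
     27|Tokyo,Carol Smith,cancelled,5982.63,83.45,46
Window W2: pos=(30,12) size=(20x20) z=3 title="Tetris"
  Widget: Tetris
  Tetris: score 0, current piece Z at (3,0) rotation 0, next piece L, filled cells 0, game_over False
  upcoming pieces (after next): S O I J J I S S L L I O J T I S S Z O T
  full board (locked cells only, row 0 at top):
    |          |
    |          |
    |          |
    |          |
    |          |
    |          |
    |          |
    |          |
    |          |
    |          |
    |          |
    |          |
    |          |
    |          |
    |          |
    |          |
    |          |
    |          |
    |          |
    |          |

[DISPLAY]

                             ┃> Plan:       ( ) Fr
                             ┃  Public:     [ ]   
                             ┃  Priority:   [Low  
                             ┃  Phone:      [user@
                             ┃  Admin:      [ ]   
                       ┏━━━━━━━━━━━━━━━━━━┓ [ ]   
                       ┃ Tetris           ┃ [Inact
                       ┠──────────────────┨ ( ) En
                       ┃                  ┃       
                       ┃                  ┃       
                       ┃                  ┃       
                       ┃                  ┃       
                       ┃                  ┃       
                       ┃                  ┃       
                       ┃                  ┃━━━━━━━
                       ┃                  ┃       
                       ┃                  ┃───────
                       ┃                  ┃s,amou▲
                       ┃                  ┃own,in█
                       ┃                  ┃,inact░
                       ┃                  ┃es,act░
                       ┃                  ┃ark,ca░


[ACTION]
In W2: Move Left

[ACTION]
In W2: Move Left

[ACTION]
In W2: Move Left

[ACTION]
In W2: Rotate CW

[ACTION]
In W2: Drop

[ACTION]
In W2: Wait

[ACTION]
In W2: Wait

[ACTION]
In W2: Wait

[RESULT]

                             ┃> Plan:       ( ) Fr
                             ┃  Public:     [ ]   
                             ┃  Priority:   [Low  
                             ┃  Phone:      [user@
                             ┃  Admin:      [ ]   
                       ┏━━━━━━━━━━━━━━━━━━┓ [ ]   
                       ┃ Tetris           ┃ [Inact
                       ┠──────────────────┨ ( ) En
                       ┃ ▓                ┃       
                       ┃▓▓                ┃       
                       ┃▓                 ┃       
                       ┃                  ┃       
                       ┃                  ┃       
                       ┃                  ┃       
                       ┃                  ┃━━━━━━━
                       ┃                  ┃       
                       ┃                  ┃───────
                       ┃                  ┃s,amou▲
                       ┃                  ┃own,in█
                       ┃                  ┃,inact░
                       ┃                  ┃es,act░
                       ┃                  ┃ark,ca░


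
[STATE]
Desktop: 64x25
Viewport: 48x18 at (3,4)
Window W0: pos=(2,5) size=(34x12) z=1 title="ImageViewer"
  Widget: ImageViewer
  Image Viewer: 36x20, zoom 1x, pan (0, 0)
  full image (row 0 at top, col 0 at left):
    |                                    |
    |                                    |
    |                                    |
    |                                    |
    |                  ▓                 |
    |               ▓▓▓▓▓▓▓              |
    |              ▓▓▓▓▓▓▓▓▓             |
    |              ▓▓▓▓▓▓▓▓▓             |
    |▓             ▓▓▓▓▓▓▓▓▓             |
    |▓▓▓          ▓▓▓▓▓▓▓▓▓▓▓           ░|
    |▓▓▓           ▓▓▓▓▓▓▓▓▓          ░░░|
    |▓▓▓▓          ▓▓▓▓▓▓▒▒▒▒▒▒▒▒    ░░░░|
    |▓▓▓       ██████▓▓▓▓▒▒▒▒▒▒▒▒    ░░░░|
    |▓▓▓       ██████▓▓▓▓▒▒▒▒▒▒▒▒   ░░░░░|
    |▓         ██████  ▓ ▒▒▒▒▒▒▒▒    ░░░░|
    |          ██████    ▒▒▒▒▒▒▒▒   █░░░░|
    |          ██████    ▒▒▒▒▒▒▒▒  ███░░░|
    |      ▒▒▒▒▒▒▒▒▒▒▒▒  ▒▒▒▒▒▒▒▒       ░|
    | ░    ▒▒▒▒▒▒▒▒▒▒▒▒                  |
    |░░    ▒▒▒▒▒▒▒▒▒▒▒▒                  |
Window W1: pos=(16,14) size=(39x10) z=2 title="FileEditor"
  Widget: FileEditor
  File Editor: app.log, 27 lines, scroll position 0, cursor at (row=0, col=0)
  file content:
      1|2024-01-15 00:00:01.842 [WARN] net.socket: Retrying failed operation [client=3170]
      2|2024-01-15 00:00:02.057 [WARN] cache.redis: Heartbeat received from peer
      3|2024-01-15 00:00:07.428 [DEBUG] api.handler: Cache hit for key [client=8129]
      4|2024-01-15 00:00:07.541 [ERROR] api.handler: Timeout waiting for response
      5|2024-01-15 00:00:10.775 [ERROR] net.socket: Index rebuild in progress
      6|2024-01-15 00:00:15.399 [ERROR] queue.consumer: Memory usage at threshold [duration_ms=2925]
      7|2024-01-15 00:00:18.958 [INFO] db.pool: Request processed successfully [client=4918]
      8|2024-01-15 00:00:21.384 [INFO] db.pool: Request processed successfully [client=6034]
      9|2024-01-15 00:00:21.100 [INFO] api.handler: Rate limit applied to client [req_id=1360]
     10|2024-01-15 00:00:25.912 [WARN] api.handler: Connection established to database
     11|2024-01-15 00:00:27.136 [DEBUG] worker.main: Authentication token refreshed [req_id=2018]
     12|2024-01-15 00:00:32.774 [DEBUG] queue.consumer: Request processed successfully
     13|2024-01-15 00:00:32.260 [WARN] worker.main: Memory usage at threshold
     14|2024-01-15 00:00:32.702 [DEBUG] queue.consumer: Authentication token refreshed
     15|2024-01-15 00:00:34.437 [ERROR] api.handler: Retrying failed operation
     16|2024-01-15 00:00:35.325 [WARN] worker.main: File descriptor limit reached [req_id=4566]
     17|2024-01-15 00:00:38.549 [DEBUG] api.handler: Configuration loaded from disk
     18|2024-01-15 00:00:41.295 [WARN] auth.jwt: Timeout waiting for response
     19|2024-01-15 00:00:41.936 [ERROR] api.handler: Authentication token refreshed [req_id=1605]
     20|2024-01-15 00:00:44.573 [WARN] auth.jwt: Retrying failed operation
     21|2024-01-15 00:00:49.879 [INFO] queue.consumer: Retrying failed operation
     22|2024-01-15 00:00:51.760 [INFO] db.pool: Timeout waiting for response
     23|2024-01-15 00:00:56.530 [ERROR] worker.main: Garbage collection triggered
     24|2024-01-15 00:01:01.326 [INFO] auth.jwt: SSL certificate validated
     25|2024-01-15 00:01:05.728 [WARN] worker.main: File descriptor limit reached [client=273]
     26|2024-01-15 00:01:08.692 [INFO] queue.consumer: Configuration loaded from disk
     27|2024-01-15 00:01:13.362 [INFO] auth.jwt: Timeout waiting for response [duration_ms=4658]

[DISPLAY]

                                                
━━━━━━━━━━━━━━━━━━━━━━━━━━━━━━━━┓               
 ImageViewer                    ┃               
────────────────────────────────┨               
                                ┃               
                                ┃               
                                ┃               
                                ┃               
                  ▓             ┃               
               ▓▓▓▓▓▓▓          ┃               
             ┏━━━━━━━━━━━━━━━━━━━━━━━━━━━━━━━━━━
             ┃ FileEditor                       
━━━━━━━━━━━━━┠──────────────────────────────────
             ┃█024-01-15 00:00:01.842 [WARN] net
             ┃2024-01-15 00:00:02.057 [WARN] cac
             ┃2024-01-15 00:00:07.428 [DEBUG] ap
             ┃2024-01-15 00:00:07.541 [ERROR] ap
             ┃2024-01-15 00:00:10.775 [ERROR] ne


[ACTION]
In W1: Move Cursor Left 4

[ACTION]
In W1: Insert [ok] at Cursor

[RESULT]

                                                
━━━━━━━━━━━━━━━━━━━━━━━━━━━━━━━━┓               
 ImageViewer                    ┃               
────────────────────────────────┨               
                                ┃               
                                ┃               
                                ┃               
                                ┃               
                  ▓             ┃               
               ▓▓▓▓▓▓▓          ┃               
             ┏━━━━━━━━━━━━━━━━━━━━━━━━━━━━━━━━━━
             ┃ FileEditor                       
━━━━━━━━━━━━━┠──────────────────────────────────
             ┃ok█024-01-15 00:00:01.842 [WARN] n
             ┃2024-01-15 00:00:02.057 [WARN] cac
             ┃2024-01-15 00:00:07.428 [DEBUG] ap
             ┃2024-01-15 00:00:07.541 [ERROR] ap
             ┃2024-01-15 00:00:10.775 [ERROR] ne


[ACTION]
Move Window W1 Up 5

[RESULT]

                                                
━━━━━━━━━━━━━━━━━━━━━━━━━━━━━━━━┓               
 ImageViewer                    ┃               
────────────────────────────────┨               
                                ┃               
             ┏━━━━━━━━━━━━━━━━━━━━━━━━━━━━━━━━━━
             ┃ FileEditor                       
             ┠──────────────────────────────────
             ┃ok█024-01-15 00:00:01.842 [WARN] n
             ┃2024-01-15 00:00:02.057 [WARN] cac
             ┃2024-01-15 00:00:07.428 [DEBUG] ap
             ┃2024-01-15 00:00:07.541 [ERROR] ap
━━━━━━━━━━━━━┃2024-01-15 00:00:10.775 [ERROR] ne
             ┃2024-01-15 00:00:15.399 [ERROR] qu
             ┗━━━━━━━━━━━━━━━━━━━━━━━━━━━━━━━━━━
                                                
                                                
                                                


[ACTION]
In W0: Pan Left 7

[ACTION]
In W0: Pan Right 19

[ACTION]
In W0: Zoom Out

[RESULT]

                                                
━━━━━━━━━━━━━━━━━━━━━━━━━━━━━━━━┓               
 ImageViewer                    ┃               
────────────────────────────────┨               
                                ┃               
             ┏━━━━━━━━━━━━━━━━━━━━━━━━━━━━━━━━━━
             ┃ FileEditor                       
             ┠──────────────────────────────────
             ┃ok█024-01-15 00:00:01.842 [WARN] n
▓▓▓          ┃2024-01-15 00:00:02.057 [WARN] cac
▓▓▓▓         ┃2024-01-15 00:00:07.428 [DEBUG] ap
▓▓▓▓         ┃2024-01-15 00:00:07.541 [ERROR] ap
━━━━━━━━━━━━━┃2024-01-15 00:00:10.775 [ERROR] ne
             ┃2024-01-15 00:00:15.399 [ERROR] qu
             ┗━━━━━━━━━━━━━━━━━━━━━━━━━━━━━━━━━━
                                                
                                                
                                                


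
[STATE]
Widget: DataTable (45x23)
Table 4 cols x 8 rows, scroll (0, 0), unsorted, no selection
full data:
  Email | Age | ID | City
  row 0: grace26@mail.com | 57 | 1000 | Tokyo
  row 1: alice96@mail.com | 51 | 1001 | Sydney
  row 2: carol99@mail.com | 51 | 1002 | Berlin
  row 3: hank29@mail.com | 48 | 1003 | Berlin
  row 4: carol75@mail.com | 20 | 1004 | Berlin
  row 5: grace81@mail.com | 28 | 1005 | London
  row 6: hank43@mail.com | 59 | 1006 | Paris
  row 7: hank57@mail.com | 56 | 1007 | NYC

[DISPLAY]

Email           │Age│ID  │City               
────────────────┼───┼────┼──────             
grace26@mail.com│57 │1000│Tokyo              
alice96@mail.com│51 │1001│Sydney             
carol99@mail.com│51 │1002│Berlin             
hank29@mail.com │48 │1003│Berlin             
carol75@mail.com│20 │1004│Berlin             
grace81@mail.com│28 │1005│London             
hank43@mail.com │59 │1006│Paris              
hank57@mail.com │56 │1007│NYC                
                                             
                                             
                                             
                                             
                                             
                                             
                                             
                                             
                                             
                                             
                                             
                                             
                                             


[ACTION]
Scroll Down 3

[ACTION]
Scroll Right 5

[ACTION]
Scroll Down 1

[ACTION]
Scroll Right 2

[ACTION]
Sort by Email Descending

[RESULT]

Email          ▼│Age│ID  │City               
────────────────┼───┼────┼──────             
hank57@mail.com │56 │1007│NYC                
hank43@mail.com │59 │1006│Paris              
hank29@mail.com │48 │1003│Berlin             
grace81@mail.com│28 │1005│London             
grace26@mail.com│57 │1000│Tokyo              
carol99@mail.com│51 │1002│Berlin             
carol75@mail.com│20 │1004│Berlin             
alice96@mail.com│51 │1001│Sydney             
                                             
                                             
                                             
                                             
                                             
                                             
                                             
                                             
                                             
                                             
                                             
                                             
                                             


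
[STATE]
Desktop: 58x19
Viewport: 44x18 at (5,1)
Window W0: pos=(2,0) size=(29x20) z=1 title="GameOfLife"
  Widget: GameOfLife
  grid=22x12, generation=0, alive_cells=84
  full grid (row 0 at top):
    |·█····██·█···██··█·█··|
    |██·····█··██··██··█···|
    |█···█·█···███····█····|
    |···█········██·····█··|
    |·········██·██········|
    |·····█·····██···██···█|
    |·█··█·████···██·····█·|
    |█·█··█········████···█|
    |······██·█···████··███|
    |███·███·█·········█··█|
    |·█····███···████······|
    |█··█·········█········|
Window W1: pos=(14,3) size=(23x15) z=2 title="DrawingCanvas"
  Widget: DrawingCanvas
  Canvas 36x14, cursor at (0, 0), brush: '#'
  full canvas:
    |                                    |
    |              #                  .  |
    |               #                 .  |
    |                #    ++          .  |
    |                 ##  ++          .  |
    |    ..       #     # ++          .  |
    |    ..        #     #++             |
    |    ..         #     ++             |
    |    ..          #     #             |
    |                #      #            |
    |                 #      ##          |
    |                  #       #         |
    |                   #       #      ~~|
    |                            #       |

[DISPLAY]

ameOfLife                ┃                  
─────────────────────────┨                  
n: 0     ┏━━━━━━━━━━━━━━━━━━━━━┓            
····██·█·┃ DrawingCanvas       ┃            
·····█··█┠─────────────────────┨            
··█·█···█┃+                    ┃            
·█·······┃              #      ┃            
·······██┃               #     ┃            
···█·····┃                #    ┃            
··█·████·┃                 ##  ┃            
█··█·····┃    ..       #     # ┃            
····██·█·┃    ..        #     #┃            
█·███·█··┃    ..         #     ┃            
····███··┃    ..          #    ┃            
·█·······┃                #    ┃            
         ┃                 #   ┃            
         ┗━━━━━━━━━━━━━━━━━━━━━┛            
                         ┃                  


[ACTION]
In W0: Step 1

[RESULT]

ameOfLife                ┃                  
─────────────────────────┨                  
n: 1     ┏━━━━━━━━━━━━━━━━━━━━━┓            
····███·█┃ DrawingCanvas       ┃            
···█·███·┠─────────────────────┨            
········█┃+                    ┃            
·······█·┃              #      ┃            
········█┃               #     ┃            
···███···┃                #    ┃            
··█·███··┃                 ##  ┃            
···█···█·┃    ..       #     # ┃            
███··██··┃    ..        #     #┃            
█······█·┃    ..         #     ┃            
·██·█·█··┃    ..          #    ┃            
·····█···┃                #    ┃            
         ┃                 #   ┃            
         ┗━━━━━━━━━━━━━━━━━━━━━┛            
                         ┃                  


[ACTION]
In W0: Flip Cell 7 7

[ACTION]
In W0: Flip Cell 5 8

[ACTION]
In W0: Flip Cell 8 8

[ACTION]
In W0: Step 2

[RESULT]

ameOfLife                ┃                  
─────────────────────────┨                  
n: 3     ┏━━━━━━━━━━━━━━━━━━━━━┓            
·········┃ DrawingCanvas       ┃            
█········┠─────────────────────┨            
········█┃+                    ┃            
·····█···┃              #      ┃            
····██···┃               #     ┃            
···██····┃                #    ┃            
··██··███┃                 ##  ┃            
·█·█·····┃    ..       #     # ┃            
··█·██···┃    ..        #     #┃            
···█··█··┃    ..         #     ┃            
█········┃    ..          #    ┃            
█····██··┃                #    ┃            
         ┃                 #   ┃            
         ┗━━━━━━━━━━━━━━━━━━━━━┛            
                         ┃                  
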